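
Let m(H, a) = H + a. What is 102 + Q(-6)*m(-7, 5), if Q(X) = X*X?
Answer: 30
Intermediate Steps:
Q(X) = X²
102 + Q(-6)*m(-7, 5) = 102 + (-6)²*(-7 + 5) = 102 + 36*(-2) = 102 - 72 = 30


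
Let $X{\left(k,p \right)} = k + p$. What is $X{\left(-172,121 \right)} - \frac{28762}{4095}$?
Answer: $- \frac{237607}{4095} \approx -58.024$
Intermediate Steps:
$X{\left(-172,121 \right)} - \frac{28762}{4095} = \left(-172 + 121\right) - \frac{28762}{4095} = -51 - \frac{28762}{4095} = - \frac{237607}{4095}$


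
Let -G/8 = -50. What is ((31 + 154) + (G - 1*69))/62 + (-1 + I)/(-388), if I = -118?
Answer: 103793/12028 ≈ 8.6293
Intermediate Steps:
G = 400 (G = -8*(-50) = 400)
((31 + 154) + (G - 1*69))/62 + (-1 + I)/(-388) = ((31 + 154) + (400 - 1*69))/62 + (-1 - 118)/(-388) = (185 + (400 - 69))*(1/62) - 119*(-1/388) = (185 + 331)*(1/62) + 119/388 = 516*(1/62) + 119/388 = 258/31 + 119/388 = 103793/12028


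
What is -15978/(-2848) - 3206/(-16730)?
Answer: 9872951/1701680 ≈ 5.8019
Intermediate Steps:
-15978/(-2848) - 3206/(-16730) = -15978*(-1/2848) - 3206*(-1/16730) = 7989/1424 + 229/1195 = 9872951/1701680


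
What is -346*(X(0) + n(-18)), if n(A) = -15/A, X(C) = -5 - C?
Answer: 4325/3 ≈ 1441.7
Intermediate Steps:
-346*(X(0) + n(-18)) = -346*((-5 - 1*0) - 15/(-18)) = -346*((-5 + 0) - 15*(-1/18)) = -346*(-5 + 5/6) = -346*(-25/6) = 4325/3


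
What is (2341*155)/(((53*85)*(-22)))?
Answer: -72571/19822 ≈ -3.6611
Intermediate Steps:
(2341*155)/(((53*85)*(-22))) = 362855/((4505*(-22))) = 362855/(-99110) = 362855*(-1/99110) = -72571/19822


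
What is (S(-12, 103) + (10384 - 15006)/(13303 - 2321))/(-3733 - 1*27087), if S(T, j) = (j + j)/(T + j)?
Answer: -184169/3080033684 ≈ -5.9794e-5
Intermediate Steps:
S(T, j) = 2*j/(T + j) (S(T, j) = (2*j)/(T + j) = 2*j/(T + j))
(S(-12, 103) + (10384 - 15006)/(13303 - 2321))/(-3733 - 1*27087) = (2*103/(-12 + 103) + (10384 - 15006)/(13303 - 2321))/(-3733 - 1*27087) = (2*103/91 - 4622/10982)/(-3733 - 27087) = (2*103*(1/91) - 4622*1/10982)/(-30820) = (206/91 - 2311/5491)*(-1/30820) = (920845/499681)*(-1/30820) = -184169/3080033684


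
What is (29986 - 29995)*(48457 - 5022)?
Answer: -390915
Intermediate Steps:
(29986 - 29995)*(48457 - 5022) = -9*43435 = -390915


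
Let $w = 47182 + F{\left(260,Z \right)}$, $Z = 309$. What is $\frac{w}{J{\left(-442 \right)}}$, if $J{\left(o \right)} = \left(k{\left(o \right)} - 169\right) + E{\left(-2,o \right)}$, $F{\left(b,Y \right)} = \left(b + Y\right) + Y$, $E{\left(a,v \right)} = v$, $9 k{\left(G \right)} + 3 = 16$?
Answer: $- \frac{216270}{2743} \approx -78.844$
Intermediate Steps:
$k{\left(G \right)} = \frac{13}{9}$ ($k{\left(G \right)} = - \frac{1}{3} + \frac{1}{9} \cdot 16 = - \frac{1}{3} + \frac{16}{9} = \frac{13}{9}$)
$F{\left(b,Y \right)} = b + 2 Y$ ($F{\left(b,Y \right)} = \left(Y + b\right) + Y = b + 2 Y$)
$w = 48060$ ($w = 47182 + \left(260 + 2 \cdot 309\right) = 47182 + \left(260 + 618\right) = 47182 + 878 = 48060$)
$J{\left(o \right)} = - \frac{1508}{9} + o$ ($J{\left(o \right)} = \left(\frac{13}{9} - 169\right) + o = - \frac{1508}{9} + o$)
$\frac{w}{J{\left(-442 \right)}} = \frac{48060}{- \frac{1508}{9} - 442} = \frac{48060}{- \frac{5486}{9}} = 48060 \left(- \frac{9}{5486}\right) = - \frac{216270}{2743}$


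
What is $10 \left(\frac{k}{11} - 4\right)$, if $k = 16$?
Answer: $- \frac{280}{11} \approx -25.455$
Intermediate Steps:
$10 \left(\frac{k}{11} - 4\right) = 10 \left(\frac{16}{11} - 4\right) = 10 \left(- \frac{28}{11}\right) = - \frac{280}{11}$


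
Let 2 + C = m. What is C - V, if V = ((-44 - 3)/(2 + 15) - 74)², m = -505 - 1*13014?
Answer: -5610594/289 ≈ -19414.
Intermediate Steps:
m = -13519 (m = -505 - 13014 = -13519)
C = -13521 (C = -2 - 13519 = -13521)
V = 1703025/289 (V = (-47/17 - 74)² = (-1305/17)² = 1703025/289 ≈ 5892.8)
C - V = -13521 - 1*1703025/289 = -13521 - 1703025/289 = -5610594/289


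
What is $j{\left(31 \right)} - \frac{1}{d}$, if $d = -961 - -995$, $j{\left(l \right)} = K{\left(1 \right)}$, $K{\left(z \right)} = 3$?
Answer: $\frac{101}{34} \approx 2.9706$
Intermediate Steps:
$j{\left(l \right)} = 3$
$d = 34$ ($d = -961 + 995 = 34$)
$j{\left(31 \right)} - \frac{1}{d} = 3 - \frac{1}{34} = \frac{101}{34}$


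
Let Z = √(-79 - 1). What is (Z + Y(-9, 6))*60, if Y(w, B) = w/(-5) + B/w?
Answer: 68 + 240*I*√5 ≈ 68.0 + 536.66*I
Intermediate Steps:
Y(w, B) = -w/5 + B/w (Y(w, B) = w*(-⅕) + B/w = -w/5 + B/w)
Z = 4*I*√5 (Z = √(-80) = 4*I*√5 ≈ 8.9443*I)
(Z + Y(-9, 6))*60 = (4*I*√5 + (-⅕*(-9) + 6/(-9)))*60 = (4*I*√5 + (9/5 + 6*(-⅑)))*60 = (4*I*√5 + (9/5 - ⅔))*60 = (4*I*√5 + 17/15)*60 = (17/15 + 4*I*√5)*60 = 68 + 240*I*√5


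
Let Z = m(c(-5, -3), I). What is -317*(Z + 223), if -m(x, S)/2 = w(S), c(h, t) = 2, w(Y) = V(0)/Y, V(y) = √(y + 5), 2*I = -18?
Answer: -70691 - 634*√5/9 ≈ -70849.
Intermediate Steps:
I = -9 (I = (½)*(-18) = -9)
V(y) = √(5 + y)
w(Y) = √5/Y (w(Y) = √(5 + 0)/Y = √5/Y)
m(x, S) = -2*√5/S
Z = 2*√5/9 (Z = -2*√5/(-9) = -2*√5*(-⅑) = 2*√5/9 ≈ 0.49690)
-317*(Z + 223) = -317*(2*√5/9 + 223) = -317*(223 + 2*√5/9) = -70691 - 634*√5/9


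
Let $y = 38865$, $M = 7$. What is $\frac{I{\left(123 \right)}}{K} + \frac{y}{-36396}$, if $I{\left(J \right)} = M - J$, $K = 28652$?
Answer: $- \frac{3212017}{2996604} \approx -1.0719$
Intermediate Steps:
$I{\left(J \right)} = 7 - J$
$\frac{I{\left(123 \right)}}{K} + \frac{y}{-36396} = \frac{7 - 123}{28652} + \frac{38865}{-36396} = \left(7 - 123\right) \frac{1}{28652} + 38865 \left(- \frac{1}{36396}\right) = \left(-116\right) \frac{1}{28652} - \frac{12955}{12132} = - \frac{1}{247} - \frac{12955}{12132} = - \frac{3212017}{2996604}$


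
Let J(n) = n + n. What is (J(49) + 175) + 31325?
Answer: 31598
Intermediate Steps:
J(n) = 2*n
(J(49) + 175) + 31325 = (2*49 + 175) + 31325 = (98 + 175) + 31325 = 273 + 31325 = 31598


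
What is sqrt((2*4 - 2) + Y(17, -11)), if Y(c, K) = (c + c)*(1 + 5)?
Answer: sqrt(210) ≈ 14.491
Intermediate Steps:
Y(c, K) = 12*c (Y(c, K) = (2*c)*6 = 12*c)
sqrt((2*4 - 2) + Y(17, -11)) = sqrt((2*4 - 2) + 12*17) = sqrt((8 - 2) + 204) = sqrt(6 + 204) = sqrt(210)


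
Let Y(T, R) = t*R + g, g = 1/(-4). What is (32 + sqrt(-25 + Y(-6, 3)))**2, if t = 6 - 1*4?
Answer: (64 + I*sqrt(77))**2/4 ≈ 1004.8 + 280.8*I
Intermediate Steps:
g = -1/4 ≈ -0.25000
t = 2 (t = 6 - 4 = 2)
Y(T, R) = -1/4 + 2*R (Y(T, R) = 2*R - 1/4 = -1/4 + 2*R)
(32 + sqrt(-25 + Y(-6, 3)))**2 = (32 + sqrt(-25 + (-1/4 + 2*3)))**2 = (32 + sqrt(-25 + (-1/4 + 6)))**2 = (32 + sqrt(-25 + 23/4))**2 = (32 + sqrt(-77/4))**2 = (32 + I*sqrt(77)/2)**2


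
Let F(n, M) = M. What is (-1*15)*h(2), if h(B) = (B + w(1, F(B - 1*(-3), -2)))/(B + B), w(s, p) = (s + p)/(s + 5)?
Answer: -55/8 ≈ -6.8750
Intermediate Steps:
w(s, p) = (p + s)/(5 + s)
h(B) = (-⅙ + B)/(2*B) (h(B) = (B + (-2 + 1)/(5 + 1))/(B + B) = (B - 1/6)/((2*B)) = (B + (⅙)*(-1))*(1/(2*B)) = (B - ⅙)*(1/(2*B)) = (-⅙ + B)*(1/(2*B)) = (-⅙ + B)/(2*B))
(-1*15)*h(2) = (-1*15)*((1/12)*(-1 + 6*2)/2) = -5*(-1 + 12)/(4*2) = -5*11/(4*2) = -15*11/24 = -55/8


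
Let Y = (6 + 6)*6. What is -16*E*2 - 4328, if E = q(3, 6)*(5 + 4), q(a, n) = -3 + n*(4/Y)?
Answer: -3560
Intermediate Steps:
Y = 72 (Y = 12*6 = 72)
q(a, n) = -3 + n/18 (q(a, n) = -3 + n*(4/72) = -3 + n*(4*(1/72)) = -3 + n*(1/18) = -3 + n/18)
E = -24 (E = (-3 + (1/18)*6)*(5 + 4) = (-3 + ⅓)*9 = -8/3*9 = -24)
-16*E*2 - 4328 = -16*(-24)*2 - 4328 = 384*2 - 4328 = 768 - 4328 = -3560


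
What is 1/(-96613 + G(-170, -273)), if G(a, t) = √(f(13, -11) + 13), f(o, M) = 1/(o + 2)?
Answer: -1449195/140011076339 - 14*√15/140011076339 ≈ -1.0351e-5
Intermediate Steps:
f(o, M) = 1/(2 + o)
G(a, t) = 14*√15/15 (G(a, t) = √(1/(2 + 13) + 13) = √(1/15 + 13) = √(196/15) = 14*√15/15)
1/(-96613 + G(-170, -273)) = 1/(-96613 + 14*√15/15)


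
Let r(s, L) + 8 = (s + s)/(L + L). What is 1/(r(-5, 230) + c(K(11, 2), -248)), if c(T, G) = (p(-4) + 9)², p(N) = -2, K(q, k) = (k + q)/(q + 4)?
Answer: 46/1885 ≈ 0.024403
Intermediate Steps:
r(s, L) = -8 + s/L (r(s, L) = -8 + (s + s)/(L + L) = -8 + (2*s)/((2*L)) = -8 + (2*s)*(1/(2*L)) = -8 + s/L)
K(q, k) = (k + q)/(4 + q)
c(T, G) = 49 (c(T, G) = (-2 + 9)² = 7² = 49)
1/(r(-5, 230) + c(K(11, 2), -248)) = 1/((-8 - 5/230) + 49) = 1/((-8 - 5*1/230) + 49) = 1/((-8 - 1/46) + 49) = 1/(-369/46 + 49) = 1/(1885/46) = 46/1885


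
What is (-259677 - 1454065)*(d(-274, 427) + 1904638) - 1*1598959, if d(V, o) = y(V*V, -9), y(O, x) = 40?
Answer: -3264128284035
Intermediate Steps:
d(V, o) = 40
(-259677 - 1454065)*(d(-274, 427) + 1904638) - 1*1598959 = (-259677 - 1454065)*(40 + 1904638) - 1*1598959 = -1713742*1904678 - 1598959 = -3264126685076 - 1598959 = -3264128284035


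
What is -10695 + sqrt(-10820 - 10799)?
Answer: -10695 + I*sqrt(21619) ≈ -10695.0 + 147.03*I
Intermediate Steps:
-10695 + sqrt(-10820 - 10799) = -10695 + sqrt(-21619) = -10695 + I*sqrt(21619)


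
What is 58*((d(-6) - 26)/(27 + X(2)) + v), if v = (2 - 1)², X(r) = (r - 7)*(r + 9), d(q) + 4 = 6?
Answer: 754/7 ≈ 107.71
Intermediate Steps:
d(q) = 2 (d(q) = -4 + 6 = 2)
X(r) = (-7 + r)*(9 + r)
v = 1 (v = 1² = 1)
58*((d(-6) - 26)/(27 + X(2)) + v) = 58*((2 - 26)/(27 + (-63 + 2² + 2*2)) + 1) = 58*(-24/(27 + (-63 + 4 + 4)) + 1) = 58*(-24/(27 - 55) + 1) = 58*(-24/(-28) + 1) = 58*(-24*(-1/28) + 1) = 58*(6/7 + 1) = 58*(13/7) = 754/7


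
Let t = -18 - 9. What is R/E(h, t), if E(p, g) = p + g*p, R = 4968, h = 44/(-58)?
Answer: 36018/143 ≈ 251.87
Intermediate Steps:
h = -22/29 (h = 44*(-1/58) = -22/29 ≈ -0.75862)
t = -27
R/E(h, t) = 4968/((-22*(1 - 27)/29)) = 4968/((-22/29*(-26))) = 4968/(572/29) = 4968*(29/572) = 36018/143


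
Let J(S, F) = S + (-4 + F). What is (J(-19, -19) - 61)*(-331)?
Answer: 34093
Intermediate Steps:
J(S, F) = -4 + F + S
(J(-19, -19) - 61)*(-331) = ((-4 - 19 - 19) - 61)*(-331) = (-42 - 61)*(-331) = -103*(-331) = 34093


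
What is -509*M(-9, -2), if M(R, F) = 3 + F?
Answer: -509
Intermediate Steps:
-509*M(-9, -2) = -509*(3 - 2) = -509*1 = -509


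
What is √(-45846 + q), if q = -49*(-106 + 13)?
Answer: I*√41289 ≈ 203.2*I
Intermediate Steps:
q = 4557 (q = -49*(-93) = 4557)
√(-45846 + q) = √(-45846 + 4557) = √(-41289) = I*√41289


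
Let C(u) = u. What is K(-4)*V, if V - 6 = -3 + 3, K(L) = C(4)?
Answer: 24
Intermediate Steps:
K(L) = 4
V = 6 (V = 6 + (-3 + 3) = 6 + 0 = 6)
K(-4)*V = 4*6 = 24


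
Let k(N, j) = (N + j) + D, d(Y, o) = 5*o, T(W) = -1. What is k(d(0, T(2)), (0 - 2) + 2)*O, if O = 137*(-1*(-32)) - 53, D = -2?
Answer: -30317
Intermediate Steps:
O = 4331 (O = 137*32 - 53 = 4384 - 53 = 4331)
k(N, j) = -2 + N + j (k(N, j) = (N + j) - 2 = -2 + N + j)
k(d(0, T(2)), (0 - 2) + 2)*O = (-2 + 5*(-1) + ((0 - 2) + 2))*4331 = (-2 - 5 + (-2 + 2))*4331 = (-2 - 5 + 0)*4331 = -7*4331 = -30317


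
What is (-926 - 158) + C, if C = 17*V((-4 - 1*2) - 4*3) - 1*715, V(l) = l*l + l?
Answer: 3403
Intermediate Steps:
V(l) = l + l² (V(l) = l² + l = l + l²)
C = 4487 (C = 17*(((-4 - 1*2) - 4*3)*(1 + ((-4 - 1*2) - 4*3))) - 1*715 = 17*(((-4 - 2) - 12)*(1 + ((-4 - 2) - 12))) - 715 = 17*((-6 - 12)*(1 + (-6 - 12))) - 715 = 17*(-18*(1 - 18)) - 715 = 17*(-18*(-17)) - 715 = 17*306 - 715 = 5202 - 715 = 4487)
(-926 - 158) + C = (-926 - 158) + 4487 = -1084 + 4487 = 3403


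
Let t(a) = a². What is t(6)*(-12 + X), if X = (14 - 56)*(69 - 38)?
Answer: -47304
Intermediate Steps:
X = -1302 (X = -42*31 = -1302)
t(6)*(-12 + X) = 6²*(-12 - 1302) = 36*(-1314) = -47304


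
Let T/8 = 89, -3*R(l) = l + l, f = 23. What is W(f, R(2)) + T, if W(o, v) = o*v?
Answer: 2044/3 ≈ 681.33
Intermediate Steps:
R(l) = -2*l/3 (R(l) = -(l + l)/3 = -2*l/3)
T = 712 (T = 8*89 = 712)
W(f, R(2)) + T = 23*(-⅔*2) + 712 = 23*(-4/3) + 712 = -92/3 + 712 = 2044/3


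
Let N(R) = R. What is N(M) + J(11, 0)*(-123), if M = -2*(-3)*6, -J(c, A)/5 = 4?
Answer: 2496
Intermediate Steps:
J(c, A) = -20 (J(c, A) = -5*4 = -20)
M = 36 (M = 6*6 = 36)
N(M) + J(11, 0)*(-123) = 36 - 20*(-123) = 36 + 2460 = 2496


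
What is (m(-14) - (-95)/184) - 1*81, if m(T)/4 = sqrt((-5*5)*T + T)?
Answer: -14809/184 + 16*sqrt(21) ≈ -7.1625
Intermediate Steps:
m(T) = 8*sqrt(6)*sqrt(-T) (m(T) = 4*sqrt((-5*5)*T + T) = 4*sqrt(-25*T + T) = 4*sqrt(-24*T) = 4*(2*sqrt(6)*sqrt(-T)) = 8*sqrt(6)*sqrt(-T))
(m(-14) - (-95)/184) - 1*81 = (8*sqrt(6)*sqrt(-1*(-14)) - (-95)/184) - 1*81 = (8*sqrt(6)*sqrt(14) - (-95)/184) - 81 = (16*sqrt(21) - 1*(-95/184)) - 81 = (16*sqrt(21) + 95/184) - 81 = (95/184 + 16*sqrt(21)) - 81 = -14809/184 + 16*sqrt(21)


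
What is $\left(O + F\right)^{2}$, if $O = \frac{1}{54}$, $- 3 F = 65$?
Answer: $\frac{1366561}{2916} \approx 468.64$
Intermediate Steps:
$F = - \frac{65}{3}$ ($F = \left(- \frac{1}{3}\right) 65 = - \frac{65}{3} \approx -21.667$)
$O = \frac{1}{54} \approx 0.018519$
$\left(O + F\right)^{2} = \left(\frac{1}{54} - \frac{65}{3}\right)^{2} = \left(- \frac{1169}{54}\right)^{2} = \frac{1366561}{2916}$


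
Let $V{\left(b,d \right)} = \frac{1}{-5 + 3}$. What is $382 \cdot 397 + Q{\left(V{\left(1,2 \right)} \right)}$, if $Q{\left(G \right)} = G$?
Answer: $\frac{303307}{2} \approx 1.5165 \cdot 10^{5}$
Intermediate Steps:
$V{\left(b,d \right)} = - \frac{1}{2}$ ($V{\left(b,d \right)} = \frac{1}{-2} = - \frac{1}{2}$)
$382 \cdot 397 + Q{\left(V{\left(1,2 \right)} \right)} = 382 \cdot 397 - \frac{1}{2} = 151654 - \frac{1}{2} = \frac{303307}{2}$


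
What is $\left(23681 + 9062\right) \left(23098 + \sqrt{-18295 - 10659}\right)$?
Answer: $756297814 + 32743 i \sqrt{28954} \approx 7.563 \cdot 10^{8} + 5.5715 \cdot 10^{6} i$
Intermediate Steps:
$\left(23681 + 9062\right) \left(23098 + \sqrt{-18295 - 10659}\right) = 32743 \left(23098 + \sqrt{-28954}\right) = 32743 \left(23098 + i \sqrt{28954}\right) = 756297814 + 32743 i \sqrt{28954}$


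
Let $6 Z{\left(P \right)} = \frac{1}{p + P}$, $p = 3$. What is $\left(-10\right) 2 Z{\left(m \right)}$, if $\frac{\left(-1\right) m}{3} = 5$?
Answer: $\frac{5}{18} \approx 0.27778$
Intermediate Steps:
$m = -15$ ($m = \left(-3\right) 5 = -15$)
$Z{\left(P \right)} = \frac{1}{6 \left(3 + P\right)}$
$\left(-10\right) 2 Z{\left(m \right)} = \left(-10\right) 2 \frac{1}{6 \left(3 - 15\right)} = - 20 \frac{1}{6 \left(-12\right)} = - 20 \cdot \frac{1}{6} \left(- \frac{1}{12}\right) = \left(-20\right) \left(- \frac{1}{72}\right) = \frac{5}{18}$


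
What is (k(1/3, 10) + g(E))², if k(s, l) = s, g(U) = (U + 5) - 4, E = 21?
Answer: 4489/9 ≈ 498.78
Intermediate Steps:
g(U) = 1 + U (g(U) = (5 + U) - 4 = 1 + U)
(k(1/3, 10) + g(E))² = (1/3 + (1 + 21))² = (⅓ + 22)² = (67/3)² = 4489/9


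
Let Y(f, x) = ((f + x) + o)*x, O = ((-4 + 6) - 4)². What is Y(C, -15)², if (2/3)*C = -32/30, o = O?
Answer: 35721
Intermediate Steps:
O = 4 (O = (2 - 4)² = (-2)² = 4)
o = 4
C = -8/5 (C = 3*(-32/30)/2 = 3*(-32*1/30)/2 = (3/2)*(-16/15) = -8/5 ≈ -1.6000)
Y(f, x) = x*(4 + f + x) (Y(f, x) = ((f + x) + 4)*x = (4 + f + x)*x = x*(4 + f + x))
Y(C, -15)² = (-15*(4 - 8/5 - 15))² = (-15*(-63/5))² = 189² = 35721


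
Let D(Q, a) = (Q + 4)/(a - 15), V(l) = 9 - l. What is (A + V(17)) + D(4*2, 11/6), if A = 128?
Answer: 9408/79 ≈ 119.09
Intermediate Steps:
D(Q, a) = (4 + Q)/(-15 + a)
(A + V(17)) + D(4*2, 11/6) = (128 + (9 - 1*17)) + (4 + 4*2)/(-15 + 11/6) = (128 + (9 - 17)) + (4 + 8)/(-15 + 11*(⅙)) = (128 - 8) + 12/(-15 + 11/6) = 120 + 12/(-79/6) = 120 - 6/79*12 = 120 - 72/79 = 9408/79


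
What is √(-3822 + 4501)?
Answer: √679 ≈ 26.058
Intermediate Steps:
√(-3822 + 4501) = √679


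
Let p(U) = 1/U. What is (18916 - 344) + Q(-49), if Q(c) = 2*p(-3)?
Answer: 55714/3 ≈ 18571.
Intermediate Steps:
p(U) = 1/U
Q(c) = -⅔ (Q(c) = 2/(-3) = 2*(-⅓) = -⅔)
(18916 - 344) + Q(-49) = (18916 - 344) - ⅔ = 18572 - ⅔ = 55714/3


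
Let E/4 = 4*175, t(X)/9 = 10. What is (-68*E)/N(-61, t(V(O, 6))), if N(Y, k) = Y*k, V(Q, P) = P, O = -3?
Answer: 19040/549 ≈ 34.681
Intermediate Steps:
t(X) = 90 (t(X) = 9*10 = 90)
E = 2800 (E = 4*(4*175) = 4*700 = 2800)
(-68*E)/N(-61, t(V(O, 6))) = (-68*2800)/((-61*90)) = -190400/(-5490) = -190400*(-1/5490) = 19040/549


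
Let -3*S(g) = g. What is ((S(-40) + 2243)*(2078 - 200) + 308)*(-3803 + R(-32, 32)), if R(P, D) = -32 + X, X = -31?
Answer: -16382955932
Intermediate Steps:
S(g) = -g/3
R(P, D) = -63 (R(P, D) = -32 - 31 = -63)
((S(-40) + 2243)*(2078 - 200) + 308)*(-3803 + R(-32, 32)) = ((-⅓*(-40) + 2243)*(2078 - 200) + 308)*(-3803 - 63) = ((40/3 + 2243)*1878 + 308)*(-3866) = ((6769/3)*1878 + 308)*(-3866) = (4237394 + 308)*(-3866) = 4237702*(-3866) = -16382955932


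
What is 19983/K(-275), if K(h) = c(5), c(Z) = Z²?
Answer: 19983/25 ≈ 799.32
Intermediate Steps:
K(h) = 25 (K(h) = 5² = 25)
19983/K(-275) = 19983/25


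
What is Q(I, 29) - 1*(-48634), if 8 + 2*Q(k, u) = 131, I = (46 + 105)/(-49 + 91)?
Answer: 97391/2 ≈ 48696.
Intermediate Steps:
I = 151/42 ≈ 3.5952
Q(k, u) = 123/2 (Q(k, u) = -4 + (½)*131 = -4 + 131/2 = 123/2)
Q(I, 29) - 1*(-48634) = 123/2 - 1*(-48634) = 123/2 + 48634 = 97391/2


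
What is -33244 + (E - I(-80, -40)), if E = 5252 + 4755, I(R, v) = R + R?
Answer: -23077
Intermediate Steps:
I(R, v) = 2*R
E = 10007
-33244 + (E - I(-80, -40)) = -33244 + (10007 - 2*(-80)) = -33244 + (10007 - 1*(-160)) = -33244 + (10007 + 160) = -33244 + 10167 = -23077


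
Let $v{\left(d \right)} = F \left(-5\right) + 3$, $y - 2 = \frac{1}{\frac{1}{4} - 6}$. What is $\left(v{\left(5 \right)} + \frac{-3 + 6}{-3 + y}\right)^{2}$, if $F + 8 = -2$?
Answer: $\frac{206116}{81} \approx 2544.6$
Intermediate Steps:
$F = -10$ ($F = -8 - 2 = -10$)
$y = \frac{42}{23}$ ($y = 2 + \frac{1}{\frac{1}{4} - 6} = 2 + \frac{1}{- \frac{23}{4}} = 2 - \frac{4}{23} = \frac{42}{23} \approx 1.8261$)
$v{\left(d \right)} = 53$ ($v{\left(d \right)} = \left(-10\right) \left(-5\right) + 3 = 50 + 3 = 53$)
$\left(v{\left(5 \right)} + \frac{-3 + 6}{-3 + y}\right)^{2} = \left(53 + \frac{-3 + 6}{-3 + \frac{42}{23}}\right)^{2} = \left(53 + \frac{3}{- \frac{27}{23}}\right)^{2} = \left(53 + 3 \left(- \frac{23}{27}\right)\right)^{2} = \left(53 - \frac{23}{9}\right)^{2} = \left(\frac{454}{9}\right)^{2} = \frac{206116}{81}$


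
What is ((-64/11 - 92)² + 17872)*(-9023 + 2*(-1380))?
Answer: -39122953504/121 ≈ -3.2333e+8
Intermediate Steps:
((-64/11 - 92)² + 17872)*(-9023 + 2*(-1380)) = ((-64*1/11 - 92)² + 17872)*(-9023 - 2760) = ((-64/11 - 92)² + 17872)*(-11783) = ((-1076/11)² + 17872)*(-11783) = (1157776/121 + 17872)*(-11783) = (3320288/121)*(-11783) = -39122953504/121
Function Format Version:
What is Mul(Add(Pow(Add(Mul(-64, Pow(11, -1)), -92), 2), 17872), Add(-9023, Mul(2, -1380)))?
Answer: Rational(-39122953504, 121) ≈ -3.2333e+8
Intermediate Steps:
Mul(Add(Pow(Add(Mul(-64, Pow(11, -1)), -92), 2), 17872), Add(-9023, Mul(2, -1380))) = Mul(Add(Pow(Add(Mul(-64, Rational(1, 11)), -92), 2), 17872), Add(-9023, -2760)) = Mul(Add(Pow(Add(Rational(-64, 11), -92), 2), 17872), -11783) = Mul(Add(Pow(Rational(-1076, 11), 2), 17872), -11783) = Mul(Add(Rational(1157776, 121), 17872), -11783) = Mul(Rational(3320288, 121), -11783) = Rational(-39122953504, 121)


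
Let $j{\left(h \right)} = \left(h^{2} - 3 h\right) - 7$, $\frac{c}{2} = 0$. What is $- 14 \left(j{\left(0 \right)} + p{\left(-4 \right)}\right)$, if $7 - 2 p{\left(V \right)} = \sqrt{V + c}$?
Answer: $49 + 14 i \approx 49.0 + 14.0 i$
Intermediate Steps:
$c = 0$ ($c = 2 \cdot 0 = 0$)
$j{\left(h \right)} = -7 + h^{2} - 3 h$
$p{\left(V \right)} = \frac{7}{2} - \frac{\sqrt{V}}{2}$ ($p{\left(V \right)} = \frac{7}{2} - \frac{\sqrt{V + 0}}{2} = \frac{7}{2} - \frac{\sqrt{V}}{2}$)
$- 14 \left(j{\left(0 \right)} + p{\left(-4 \right)}\right) = - 14 \left(\left(-7 + 0^{2} - 0\right) + \left(\frac{7}{2} - \frac{\sqrt{-4}}{2}\right)\right) = - 14 \left(\left(-7 + 0 + 0\right) + \left(\frac{7}{2} - \frac{2 i}{2}\right)\right) = - 14 \left(-7 + \left(\frac{7}{2} - i\right)\right) = - 14 \left(- \frac{7}{2} - i\right) = 49 + 14 i$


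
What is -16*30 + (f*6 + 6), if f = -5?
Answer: -504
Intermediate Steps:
-16*30 + (f*6 + 6) = -16*30 + (-5*6 + 6) = -480 + (-30 + 6) = -480 - 24 = -504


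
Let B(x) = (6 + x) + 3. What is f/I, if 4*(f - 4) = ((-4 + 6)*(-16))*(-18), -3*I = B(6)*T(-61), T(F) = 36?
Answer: -37/45 ≈ -0.82222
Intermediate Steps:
B(x) = 9 + x
I = -180 (I = -(9 + 6)*36/3 = -5*36 = -⅓*540 = -180)
f = 148 (f = 4 + (((-4 + 6)*(-16))*(-18))/4 = 4 + ((2*(-16))*(-18))/4 = 4 + (-32*(-18))/4 = 4 + (¼)*576 = 4 + 144 = 148)
f/I = 148/(-180) = 148*(-1/180) = -37/45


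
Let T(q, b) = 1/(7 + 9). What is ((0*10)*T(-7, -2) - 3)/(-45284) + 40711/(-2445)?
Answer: -1843549589/110719380 ≈ -16.651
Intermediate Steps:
T(q, b) = 1/16
((0*10)*T(-7, -2) - 3)/(-45284) + 40711/(-2445) = ((0*10)*(1/16) - 3)/(-45284) + 40711/(-2445) = (0*(1/16) - 3)*(-1/45284) + 40711*(-1/2445) = (0 - 3)*(-1/45284) - 40711/2445 = -3*(-1/45284) - 40711/2445 = 3/45284 - 40711/2445 = -1843549589/110719380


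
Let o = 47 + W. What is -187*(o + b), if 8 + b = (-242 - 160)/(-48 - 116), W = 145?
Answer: -2859043/82 ≈ -34866.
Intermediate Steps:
o = 192 (o = 47 + 145 = 192)
b = -455/82 (b = -8 + (-242 - 160)/(-48 - 116) = -8 - 402/(-164) = -8 - 402*(-1/164) = -8 + 201/82 = -455/82 ≈ -5.5488)
-187*(o + b) = -187*(192 - 455/82) = -187*15289/82 = -2859043/82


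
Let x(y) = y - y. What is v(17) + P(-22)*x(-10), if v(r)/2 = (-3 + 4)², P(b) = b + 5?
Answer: 2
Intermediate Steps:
x(y) = 0
P(b) = 5 + b
v(r) = 2 (v(r) = 2*(-3 + 4)² = 2*1² = 2*1 = 2)
v(17) + P(-22)*x(-10) = 2 + (5 - 22)*0 = 2 - 17*0 = 2 + 0 = 2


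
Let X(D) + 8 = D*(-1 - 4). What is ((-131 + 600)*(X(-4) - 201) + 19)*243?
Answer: -21535146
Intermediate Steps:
X(D) = -8 - 5*D (X(D) = -8 + D*(-1 - 4) = -8 + D*(-5) = -8 - 5*D)
((-131 + 600)*(X(-4) - 201) + 19)*243 = ((-131 + 600)*((-8 - 5*(-4)) - 201) + 19)*243 = (469*((-8 + 20) - 201) + 19)*243 = (469*(12 - 201) + 19)*243 = (469*(-189) + 19)*243 = (-88641 + 19)*243 = -88622*243 = -21535146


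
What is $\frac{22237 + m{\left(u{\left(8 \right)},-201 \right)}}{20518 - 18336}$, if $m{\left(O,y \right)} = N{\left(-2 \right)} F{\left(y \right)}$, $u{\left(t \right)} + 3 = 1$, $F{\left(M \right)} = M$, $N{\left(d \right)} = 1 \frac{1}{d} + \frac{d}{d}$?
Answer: $\frac{44273}{4364} \approx 10.145$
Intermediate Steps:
$N{\left(d \right)} = 1 + \frac{1}{d}$ ($N{\left(d \right)} = \frac{1}{d} + 1 = 1 + \frac{1}{d}$)
$u{\left(t \right)} = -2$ ($u{\left(t \right)} = -3 + 1 = -2$)
$m{\left(O,y \right)} = \frac{y}{2}$ ($m{\left(O,y \right)} = \frac{1 - 2}{-2} y = \left(- \frac{1}{2}\right) \left(-1\right) y = \frac{y}{2}$)
$\frac{22237 + m{\left(u{\left(8 \right)},-201 \right)}}{20518 - 18336} = \frac{22237 + \frac{1}{2} \left(-201\right)}{20518 - 18336} = \frac{22237 - \frac{201}{2}}{2182} = \frac{44273}{2} \cdot \frac{1}{2182} = \frac{44273}{4364}$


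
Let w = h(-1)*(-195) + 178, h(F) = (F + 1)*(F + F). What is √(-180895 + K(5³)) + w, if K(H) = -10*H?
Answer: 178 + I*√182145 ≈ 178.0 + 426.78*I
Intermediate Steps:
h(F) = 2*F*(1 + F) (h(F) = (1 + F)*(2*F) = 2*F*(1 + F))
w = 178 (w = (2*(-1)*(1 - 1))*(-195) + 178 = (2*(-1)*0)*(-195) + 178 = 0*(-195) + 178 = 0 + 178 = 178)
√(-180895 + K(5³)) + w = √(-180895 - 10*5³) + 178 = √(-180895 - 10*125) + 178 = √(-180895 - 1250) + 178 = √(-182145) + 178 = I*√182145 + 178 = 178 + I*√182145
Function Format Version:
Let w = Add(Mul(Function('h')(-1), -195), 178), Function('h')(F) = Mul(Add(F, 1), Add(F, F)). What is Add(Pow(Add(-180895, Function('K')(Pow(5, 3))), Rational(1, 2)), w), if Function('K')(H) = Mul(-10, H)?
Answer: Add(178, Mul(I, Pow(182145, Rational(1, 2)))) ≈ Add(178.00, Mul(426.78, I))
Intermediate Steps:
Function('h')(F) = Mul(2, F, Add(1, F)) (Function('h')(F) = Mul(Add(1, F), Mul(2, F)) = Mul(2, F, Add(1, F)))
w = 178 (w = Add(Mul(Mul(2, -1, Add(1, -1)), -195), 178) = Add(Mul(Mul(2, -1, 0), -195), 178) = Add(Mul(0, -195), 178) = Add(0, 178) = 178)
Add(Pow(Add(-180895, Function('K')(Pow(5, 3))), Rational(1, 2)), w) = Add(Pow(Add(-180895, Mul(-10, Pow(5, 3))), Rational(1, 2)), 178) = Add(Pow(Add(-180895, Mul(-10, 125)), Rational(1, 2)), 178) = Add(Pow(Add(-180895, -1250), Rational(1, 2)), 178) = Add(Pow(-182145, Rational(1, 2)), 178) = Add(Mul(I, Pow(182145, Rational(1, 2))), 178) = Add(178, Mul(I, Pow(182145, Rational(1, 2))))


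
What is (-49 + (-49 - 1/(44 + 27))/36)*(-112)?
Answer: 1201424/213 ≈ 5640.5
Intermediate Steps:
(-49 + (-49 - 1/(44 + 27))/36)*(-112) = (-49 + (-49 - 1/71)*(1/36))*(-112) = (-49 - 3480/71*1/36)*(-112) = (-49 - 290/213)*(-112) = -10727/213*(-112) = 1201424/213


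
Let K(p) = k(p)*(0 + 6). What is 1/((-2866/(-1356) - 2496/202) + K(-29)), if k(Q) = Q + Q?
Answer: -68478/24531755 ≈ -0.0027914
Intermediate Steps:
k(Q) = 2*Q
K(p) = 12*p (K(p) = (2*p)*(0 + 6) = (2*p)*6 = 12*p)
1/((-2866/(-1356) - 2496/202) + K(-29)) = 1/((-2866/(-1356) - 2496/202) + 12*(-29)) = 1/((-2866*(-1/1356) - 2496*1/202) - 348) = 1/((1433/678 - 1248/101) - 348) = 1/(-701411/68478 - 348) = 1/(-24531755/68478) = -68478/24531755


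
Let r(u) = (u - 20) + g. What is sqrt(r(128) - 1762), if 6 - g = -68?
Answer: 2*I*sqrt(395) ≈ 39.749*I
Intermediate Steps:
g = 74 (g = 6 - 1*(-68) = 6 + 68 = 74)
r(u) = 54 + u (r(u) = (u - 20) + 74 = (-20 + u) + 74 = 54 + u)
sqrt(r(128) - 1762) = sqrt((54 + 128) - 1762) = sqrt(182 - 1762) = sqrt(-1580) = 2*I*sqrt(395)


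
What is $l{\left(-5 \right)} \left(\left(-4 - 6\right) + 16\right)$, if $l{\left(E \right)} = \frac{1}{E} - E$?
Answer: $\frac{144}{5} \approx 28.8$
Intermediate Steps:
$l{\left(-5 \right)} \left(\left(-4 - 6\right) + 16\right) = \left(\frac{1}{-5} - -5\right) \left(\left(-4 - 6\right) + 16\right) = \left(- \frac{1}{5} + 5\right) \left(\left(-4 - 6\right) + 16\right) = \frac{24 \left(-10 + 16\right)}{5} = \frac{24}{5} \cdot 6 = \frac{144}{5}$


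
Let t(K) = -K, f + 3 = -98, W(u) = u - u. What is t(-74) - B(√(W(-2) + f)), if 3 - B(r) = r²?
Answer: -30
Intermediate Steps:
W(u) = 0
f = -101 (f = -3 - 98 = -101)
B(r) = 3 - r²
t(-74) - B(√(W(-2) + f)) = -1*(-74) - (3 - (√(0 - 101))²) = 74 - (3 - (√(-101))²) = 74 - (3 - (I*√101)²) = 74 - (3 - 1*(-101)) = 74 - (3 + 101) = 74 - 1*104 = 74 - 104 = -30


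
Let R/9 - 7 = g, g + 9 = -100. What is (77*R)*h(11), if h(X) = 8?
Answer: -565488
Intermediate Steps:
g = -109 (g = -9 - 100 = -109)
R = -918 (R = 63 + 9*(-109) = 63 - 981 = -918)
(77*R)*h(11) = (77*(-918))*8 = -70686*8 = -565488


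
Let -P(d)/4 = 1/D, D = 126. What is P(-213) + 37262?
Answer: 2347504/63 ≈ 37262.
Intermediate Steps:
P(d) = -2/63 (P(d) = -4/126 = -4*1/126 = -2/63)
P(-213) + 37262 = -2/63 + 37262 = 2347504/63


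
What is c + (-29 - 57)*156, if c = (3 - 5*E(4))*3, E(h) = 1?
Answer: -13422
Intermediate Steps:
c = -6 (c = (3 - 5*1)*3 = (3 - 5)*3 = -2*3 = -6)
c + (-29 - 57)*156 = -6 + (-29 - 57)*156 = -6 - 86*156 = -6 - 13416 = -13422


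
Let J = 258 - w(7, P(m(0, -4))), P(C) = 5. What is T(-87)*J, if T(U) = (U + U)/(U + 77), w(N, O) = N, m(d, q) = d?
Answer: 21837/5 ≈ 4367.4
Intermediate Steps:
T(U) = 2*U/(77 + U) (T(U) = (2*U)/(77 + U) = 2*U/(77 + U))
J = 251 (J = 258 - 1*7 = 258 - 7 = 251)
T(-87)*J = (2*(-87)/(77 - 87))*251 = (2*(-87)/(-10))*251 = (2*(-87)*(-⅒))*251 = (87/5)*251 = 21837/5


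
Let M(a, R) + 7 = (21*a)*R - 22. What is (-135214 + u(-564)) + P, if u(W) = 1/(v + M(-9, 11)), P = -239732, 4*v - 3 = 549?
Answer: -738643621/1970 ≈ -3.7495e+5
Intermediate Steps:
v = 138 (v = ¾ + (¼)*549 = ¾ + 549/4 = 138)
M(a, R) = -29 + 21*R*a (M(a, R) = -7 + ((21*a)*R - 22) = -7 + (21*R*a - 22) = -7 + (-22 + 21*R*a) = -29 + 21*R*a)
u(W) = -1/1970 (u(W) = 1/(138 + (-29 + 21*11*(-9))) = 1/(138 + (-29 - 2079)) = 1/(138 - 2108) = 1/(-1970) = -1/1970)
(-135214 + u(-564)) + P = (-135214 - 1/1970) - 239732 = -266371581/1970 - 239732 = -738643621/1970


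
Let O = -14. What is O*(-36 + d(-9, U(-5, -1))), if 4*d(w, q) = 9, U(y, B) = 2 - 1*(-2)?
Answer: 945/2 ≈ 472.50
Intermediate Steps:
U(y, B) = 4 (U(y, B) = 2 + 2 = 4)
d(w, q) = 9/4 (d(w, q) = (¼)*9 = 9/4)
O*(-36 + d(-9, U(-5, -1))) = -14*(-36 + 9/4) = -14*(-135/4) = 945/2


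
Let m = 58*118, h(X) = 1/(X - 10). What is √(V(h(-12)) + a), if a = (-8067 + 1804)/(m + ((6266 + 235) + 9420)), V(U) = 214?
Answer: √110761900955/22765 ≈ 14.619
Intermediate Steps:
h(X) = 1/(-10 + X)
m = 6844
a = -6263/22765 (a = (-8067 + 1804)/(6844 + ((6266 + 235) + 9420)) = -6263/(6844 + (6501 + 9420)) = -6263/(6844 + 15921) = -6263/22765 ≈ -0.27512)
√(V(h(-12)) + a) = √(214 - 6263/22765) = √(4865447/22765) = √110761900955/22765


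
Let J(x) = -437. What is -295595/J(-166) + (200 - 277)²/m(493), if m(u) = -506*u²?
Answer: 143688128069/212424826 ≈ 676.42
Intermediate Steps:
-295595/J(-166) + (200 - 277)²/m(493) = -295595/(-437) + (200 - 277)²/((-506*493²)) = -295595*(-1/437) + (-77)²/((-506*243049)) = 295595/437 + 5929/(-122982794) = 295595/437 + 5929*(-1/122982794) = 295595/437 - 539/11180254 = 143688128069/212424826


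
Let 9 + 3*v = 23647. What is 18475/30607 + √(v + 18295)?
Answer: 18475/30607 + √235569/3 ≈ 162.39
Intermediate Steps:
v = 23638/3 (v = -3 + (⅓)*23647 = -3 + 23647/3 = 23638/3 ≈ 7879.3)
18475/30607 + √(v + 18295) = 18475/30607 + √(23638/3 + 18295) = 18475*(1/30607) + √(78523/3) = 18475/30607 + √235569/3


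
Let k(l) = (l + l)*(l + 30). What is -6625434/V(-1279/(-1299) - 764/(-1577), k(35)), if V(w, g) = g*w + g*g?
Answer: -6786176966991/21211620131975 ≈ -0.31993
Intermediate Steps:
k(l) = 2*l*(30 + l) (k(l) = (2*l)*(30 + l) = 2*l*(30 + l))
V(w, g) = g² + g*w (V(w, g) = g*w + g² = g² + g*w)
-6625434/V(-1279/(-1299) - 764/(-1577), k(35)) = -6625434*1/(70*(30 + 35)*(2*35*(30 + 35) + (-1279/(-1299) - 764/(-1577)))) = -6625434*1/(4550*(2*35*65 + (-1279*(-1/1299) - 764*(-1/1577)))) = -6625434*1/(4550*(4550 + (1279/1299 + 764/1577))) = -6625434*1/(4550*(4550 + 3009419/2048523)) = -6625434/(4550*(9323789069/2048523)) = -6625434/42423240263950/2048523 = -6625434*2048523/42423240263950 = -6786176966991/21211620131975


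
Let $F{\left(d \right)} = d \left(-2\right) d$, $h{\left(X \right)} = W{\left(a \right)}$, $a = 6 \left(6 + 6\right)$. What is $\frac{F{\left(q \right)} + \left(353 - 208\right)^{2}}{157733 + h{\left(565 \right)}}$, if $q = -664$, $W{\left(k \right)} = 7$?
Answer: $- \frac{860767}{157740} \approx -5.4569$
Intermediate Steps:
$a = 72$ ($a = 6 \cdot 12 = 72$)
$h{\left(X \right)} = 7$
$F{\left(d \right)} = - 2 d^{2}$ ($F{\left(d \right)} = - 2 d d = - 2 d^{2}$)
$\frac{F{\left(q \right)} + \left(353 - 208\right)^{2}}{157733 + h{\left(565 \right)}} = \frac{- 2 \left(-664\right)^{2} + \left(353 - 208\right)^{2}}{157733 + 7} = \frac{\left(-2\right) 440896 + 145^{2}}{157740} = \left(-881792 + 21025\right) \frac{1}{157740} = \left(-860767\right) \frac{1}{157740} = - \frac{860767}{157740}$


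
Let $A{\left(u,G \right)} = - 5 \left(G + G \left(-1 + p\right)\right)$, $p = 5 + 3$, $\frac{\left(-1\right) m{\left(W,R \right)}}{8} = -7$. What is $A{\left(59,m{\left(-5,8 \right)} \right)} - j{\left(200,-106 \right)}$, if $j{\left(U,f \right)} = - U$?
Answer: $-2040$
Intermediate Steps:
$m{\left(W,R \right)} = 56$ ($m{\left(W,R \right)} = \left(-8\right) \left(-7\right) = 56$)
$p = 8$
$A{\left(u,G \right)} = - 40 G$ ($A{\left(u,G \right)} = - 5 \left(G + G \left(-1 + 8\right)\right) = - 5 \left(G + G 7\right) = - 5 \left(G + 7 G\right) = - 5 \cdot 8 G = - 40 G$)
$A{\left(59,m{\left(-5,8 \right)} \right)} - j{\left(200,-106 \right)} = \left(-40\right) 56 - \left(-1\right) 200 = -2240 - -200 = -2240 + 200 = -2040$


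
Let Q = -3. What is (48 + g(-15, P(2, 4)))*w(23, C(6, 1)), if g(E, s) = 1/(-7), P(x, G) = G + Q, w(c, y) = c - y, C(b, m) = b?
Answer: 5695/7 ≈ 813.57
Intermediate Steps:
P(x, G) = -3 + G (P(x, G) = G - 3 = -3 + G)
g(E, s) = -1/7
(48 + g(-15, P(2, 4)))*w(23, C(6, 1)) = (48 - 1/7)*(23 - 1*6) = 335*(23 - 6)/7 = (335/7)*17 = 5695/7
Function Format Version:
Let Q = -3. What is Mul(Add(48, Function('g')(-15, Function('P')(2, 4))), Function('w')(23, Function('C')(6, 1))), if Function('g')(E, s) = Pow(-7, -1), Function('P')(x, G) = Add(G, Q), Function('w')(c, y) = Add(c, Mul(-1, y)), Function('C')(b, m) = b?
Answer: Rational(5695, 7) ≈ 813.57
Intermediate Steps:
Function('P')(x, G) = Add(-3, G) (Function('P')(x, G) = Add(G, -3) = Add(-3, G))
Function('g')(E, s) = Rational(-1, 7)
Mul(Add(48, Function('g')(-15, Function('P')(2, 4))), Function('w')(23, Function('C')(6, 1))) = Mul(Add(48, Rational(-1, 7)), Add(23, Mul(-1, 6))) = Mul(Rational(335, 7), Add(23, -6)) = Mul(Rational(335, 7), 17) = Rational(5695, 7)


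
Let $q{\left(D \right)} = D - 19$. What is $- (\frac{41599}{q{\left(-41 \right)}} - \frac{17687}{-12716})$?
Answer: $\frac{32994479}{47685} \approx 691.93$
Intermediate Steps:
$q{\left(D \right)} = -19 + D$
$- (\frac{41599}{q{\left(-41 \right)}} - \frac{17687}{-12716}) = - (\frac{41599}{-19 - 41} - \frac{17687}{-12716}) = - (\frac{41599}{-60} - - \frac{17687}{12716}) = - (41599 \left(- \frac{1}{60}\right) + \frac{17687}{12716}) = - (- \frac{41599}{60} + \frac{17687}{12716}) = \left(-1\right) \left(- \frac{32994479}{47685}\right) = \frac{32994479}{47685}$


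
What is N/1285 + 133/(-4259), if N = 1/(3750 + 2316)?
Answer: -1036705471/33198095790 ≈ -0.031228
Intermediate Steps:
N = 1/6066 ≈ 0.00016485
N/1285 + 133/(-4259) = (1/6066)/1285 + 133/(-4259) = (1/6066)*(1/1285) + 133*(-1/4259) = 1/7794810 - 133/4259 = -1036705471/33198095790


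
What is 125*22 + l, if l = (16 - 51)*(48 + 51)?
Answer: -715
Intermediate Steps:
l = -3465 (l = -35*99 = -3465)
125*22 + l = 125*22 - 3465 = 2750 - 3465 = -715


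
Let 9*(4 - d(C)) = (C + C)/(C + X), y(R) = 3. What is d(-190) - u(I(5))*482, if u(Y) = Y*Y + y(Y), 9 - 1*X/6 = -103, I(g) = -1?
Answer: -4172966/2169 ≈ -1923.9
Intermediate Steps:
X = 672 (X = 54 - 6*(-103) = 54 + 618 = 672)
d(C) = 4 - 2*C/(9*(672 + C)) (d(C) = 4 - (C + C)/(9*(C + 672)) = 4 - 2*C/(9*(672 + C)))
u(Y) = 3 + Y² (u(Y) = Y*Y + 3 = Y² + 3 = 3 + Y²)
d(-190) - u(I(5))*482 = 2*(12096 + 17*(-190))/(9*(672 - 190)) - (3 + (-1)²)*482 = (2/9)*(12096 - 3230)/482 - (3 + 1)*482 = (2/9)*(1/482)*8866 - 4*482 = 8866/2169 - 1*1928 = 8866/2169 - 1928 = -4172966/2169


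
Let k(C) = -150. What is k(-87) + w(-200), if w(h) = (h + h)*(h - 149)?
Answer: 139450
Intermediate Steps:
w(h) = 2*h*(-149 + h) (w(h) = (2*h)*(-149 + h) = 2*h*(-149 + h))
k(-87) + w(-200) = -150 + 2*(-200)*(-149 - 200) = -150 + 2*(-200)*(-349) = -150 + 139600 = 139450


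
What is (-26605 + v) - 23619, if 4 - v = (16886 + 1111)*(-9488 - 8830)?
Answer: 329618826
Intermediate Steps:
v = 329669050 (v = 4 - (16886 + 1111)*(-9488 - 8830) = 4 - 17997*(-18318) = 4 - 1*(-329669046) = 4 + 329669046 = 329669050)
(-26605 + v) - 23619 = (-26605 + 329669050) - 23619 = 329642445 - 23619 = 329618826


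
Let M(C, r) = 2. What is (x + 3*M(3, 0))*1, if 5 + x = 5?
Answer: 6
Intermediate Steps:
x = 0 (x = -5 + 5 = 0)
(x + 3*M(3, 0))*1 = (0 + 3*2)*1 = (0 + 6)*1 = 6*1 = 6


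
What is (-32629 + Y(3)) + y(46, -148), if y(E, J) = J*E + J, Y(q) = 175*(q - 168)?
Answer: -68460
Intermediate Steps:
Y(q) = -29400 + 175*q (Y(q) = 175*(-168 + q) = -29400 + 175*q)
y(E, J) = J + E*J (y(E, J) = E*J + J = J + E*J)
(-32629 + Y(3)) + y(46, -148) = (-32629 + (-29400 + 175*3)) - 148*(1 + 46) = (-32629 + (-29400 + 525)) - 148*47 = (-32629 - 28875) - 6956 = -61504 - 6956 = -68460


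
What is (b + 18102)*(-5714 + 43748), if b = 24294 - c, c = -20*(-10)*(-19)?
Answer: 1757018664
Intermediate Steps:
c = -3800 (c = 200*(-19) = -3800)
b = 28094 (b = 24294 - 1*(-3800) = 24294 + 3800 = 28094)
(b + 18102)*(-5714 + 43748) = (28094 + 18102)*(-5714 + 43748) = 46196*38034 = 1757018664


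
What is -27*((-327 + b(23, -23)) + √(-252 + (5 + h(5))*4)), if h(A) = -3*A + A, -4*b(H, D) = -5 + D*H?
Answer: 10449/2 - 108*I*√17 ≈ 5224.5 - 445.3*I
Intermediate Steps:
b(H, D) = 5/4 - D*H/4 (b(H, D) = -(-5 + D*H)/4 = 5/4 - D*H/4)
h(A) = -2*A
-27*((-327 + b(23, -23)) + √(-252 + (5 + h(5))*4)) = -27*((-327 + (5/4 - ¼*(-23)*23)) + √(-252 + (5 - 2*5)*4)) = -27*((-327 + (5/4 + 529/4)) + √(-252 + (5 - 10)*4)) = -27*((-327 + 267/2) + √(-252 - 5*4)) = -27*(-387/2 + √(-252 - 20)) = -27*(-387/2 + √(-272)) = -27*(-387/2 + 4*I*√17) = 10449/2 - 108*I*√17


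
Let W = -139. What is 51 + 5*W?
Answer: -644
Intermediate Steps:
51 + 5*W = 51 + 5*(-139) = 51 - 695 = -644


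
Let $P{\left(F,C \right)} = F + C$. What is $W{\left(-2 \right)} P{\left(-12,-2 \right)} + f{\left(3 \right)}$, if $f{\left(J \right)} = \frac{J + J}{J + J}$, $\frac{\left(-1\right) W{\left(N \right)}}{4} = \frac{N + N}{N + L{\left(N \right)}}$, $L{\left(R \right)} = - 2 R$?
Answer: $-111$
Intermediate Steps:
$P{\left(F,C \right)} = C + F$
$W{\left(N \right)} = 8$ ($W{\left(N \right)} = - 4 \frac{N + N}{N - 2 N} = - 4 \frac{2 N}{\left(-1\right) N} = - 4 \cdot 2 N \left(- \frac{1}{N}\right) = \left(-4\right) \left(-2\right) = 8$)
$f{\left(J \right)} = 1$ ($f{\left(J \right)} = \frac{2 J}{2 J} = 2 J \frac{1}{2 J} = 1$)
$W{\left(-2 \right)} P{\left(-12,-2 \right)} + f{\left(3 \right)} = 8 \left(-2 - 12\right) + 1 = 8 \left(-14\right) + 1 = -112 + 1 = -111$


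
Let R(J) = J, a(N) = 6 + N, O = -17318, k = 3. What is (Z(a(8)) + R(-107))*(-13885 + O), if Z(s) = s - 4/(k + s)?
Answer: 49456755/17 ≈ 2.9092e+6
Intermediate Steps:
Z(s) = s - 4/(3 + s)
(Z(a(8)) + R(-107))*(-13885 + O) = ((-4 + (6 + 8)**2 + 3*(6 + 8))/(3 + (6 + 8)) - 107)*(-13885 - 17318) = ((-4 + 14**2 + 3*14)/(3 + 14) - 107)*(-31203) = ((-4 + 196 + 42)/17 - 107)*(-31203) = ((1/17)*234 - 107)*(-31203) = (234/17 - 107)*(-31203) = -1585/17*(-31203) = 49456755/17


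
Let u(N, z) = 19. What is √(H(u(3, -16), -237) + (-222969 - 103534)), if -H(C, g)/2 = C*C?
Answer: 5*I*√13089 ≈ 572.04*I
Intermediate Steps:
H(C, g) = -2*C² (H(C, g) = -2*C*C = -2*C²)
√(H(u(3, -16), -237) + (-222969 - 103534)) = √(-2*19² + (-222969 - 103534)) = √(-2*361 - 326503) = √(-722 - 326503) = √(-327225) = 5*I*√13089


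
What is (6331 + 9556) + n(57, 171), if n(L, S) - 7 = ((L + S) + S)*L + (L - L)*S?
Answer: 38637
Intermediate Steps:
n(L, S) = 7 + L*(L + 2*S) (n(L, S) = 7 + (((L + S) + S)*L + (L - L)*S) = 7 + ((L + 2*S)*L + 0*S) = 7 + (L*(L + 2*S) + 0) = 7 + L*(L + 2*S))
(6331 + 9556) + n(57, 171) = (6331 + 9556) + (7 + 57² + 2*57*171) = 15887 + (7 + 3249 + 19494) = 15887 + 22750 = 38637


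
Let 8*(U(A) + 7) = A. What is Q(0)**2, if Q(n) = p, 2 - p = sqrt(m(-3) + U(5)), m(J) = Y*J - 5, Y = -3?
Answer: 13/8 - I*sqrt(38) ≈ 1.625 - 6.1644*I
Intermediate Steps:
U(A) = -7 + A/8
m(J) = -5 - 3*J (m(J) = -3*J - 5 = -5 - 3*J)
p = 2 - I*sqrt(38)/4 (p = 2 - sqrt((-5 - 3*(-3)) + (-7 + (1/8)*5)) = 2 - sqrt((-5 + 9) + (-7 + 5/8)) = 2 - sqrt(4 - 51/8) = 2 - sqrt(-19/8) = 2 - I*sqrt(38)/4 ≈ 2.0 - 1.5411*I)
Q(n) = 2 - I*sqrt(38)/4
Q(0)**2 = (2 - I*sqrt(38)/4)**2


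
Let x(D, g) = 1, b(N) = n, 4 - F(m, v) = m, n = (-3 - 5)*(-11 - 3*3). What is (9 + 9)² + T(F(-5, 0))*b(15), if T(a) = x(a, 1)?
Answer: 484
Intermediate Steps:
n = 160 (n = -8*(-11 - 9) = -8*(-20) = 160)
F(m, v) = 4 - m
b(N) = 160
T(a) = 1
(9 + 9)² + T(F(-5, 0))*b(15) = (9 + 9)² + 1*160 = 18² + 160 = 324 + 160 = 484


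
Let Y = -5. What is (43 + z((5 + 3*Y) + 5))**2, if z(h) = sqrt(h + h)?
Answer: (43 + I*sqrt(10))**2 ≈ 1839.0 + 271.96*I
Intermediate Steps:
z(h) = sqrt(2)*sqrt(h) (z(h) = sqrt(2*h) = sqrt(2)*sqrt(h))
(43 + z((5 + 3*Y) + 5))**2 = (43 + sqrt(2)*sqrt((5 + 3*(-5)) + 5))**2 = (43 + sqrt(2)*sqrt((5 - 15) + 5))**2 = (43 + sqrt(2)*sqrt(-10 + 5))**2 = (43 + sqrt(2)*sqrt(-5))**2 = (43 + sqrt(2)*(I*sqrt(5)))**2 = (43 + I*sqrt(10))**2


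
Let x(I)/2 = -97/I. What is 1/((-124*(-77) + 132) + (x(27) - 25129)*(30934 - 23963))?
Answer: -27/4730796007 ≈ -5.7073e-9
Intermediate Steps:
x(I) = -194/I (x(I) = 2*(-97/I) = -194/I)
1/((-124*(-77) + 132) + (x(27) - 25129)*(30934 - 23963)) = 1/((-124*(-77) + 132) + (-194/27 - 25129)*(30934 - 23963)) = 1/((9548 + 132) + (-194*1/27 - 25129)*6971) = 1/(9680 + (-194/27 - 25129)*6971) = 1/(9680 - 678677/27*6971) = 1/(9680 - 4731057367/27) = 1/(-4730796007/27) = -27/4730796007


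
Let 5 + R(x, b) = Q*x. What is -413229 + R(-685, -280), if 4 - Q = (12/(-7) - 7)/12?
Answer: -34983601/84 ≈ -4.1647e+5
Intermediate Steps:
Q = 397/84 (Q = 4 - (12/(-7) - 7)/12 = 4 - (12*(-1/7) - 7)/12 = 4 - (-12/7 - 7)/12 = 4 - (-61)/(12*7) = 4 - 1*(-61/84) = 4 + 61/84 = 397/84 ≈ 4.7262)
R(x, b) = -5 + 397*x/84
-413229 + R(-685, -280) = -413229 + (-5 + (397/84)*(-685)) = -413229 + (-5 - 271945/84) = -413229 - 272365/84 = -34983601/84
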